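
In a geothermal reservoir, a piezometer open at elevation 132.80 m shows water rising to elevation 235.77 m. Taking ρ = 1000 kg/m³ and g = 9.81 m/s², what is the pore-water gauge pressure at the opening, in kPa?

P ≈ 1010 kPa

Pressure head ψ = h − z = 235.77 − 132.80 = 102.97 m.
P = ρgψ = 1000 × 9.81 × 102.97 = 1010136 Pa ≈ 1010 kPa.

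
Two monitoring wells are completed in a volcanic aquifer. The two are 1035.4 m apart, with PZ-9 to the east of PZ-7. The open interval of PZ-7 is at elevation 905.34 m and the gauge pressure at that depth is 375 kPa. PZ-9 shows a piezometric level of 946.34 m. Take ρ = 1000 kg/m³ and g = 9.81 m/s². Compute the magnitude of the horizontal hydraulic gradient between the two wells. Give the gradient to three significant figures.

Pressure head at PZ-7: ψ = P/(ρg) = 375×1000 / (1000 × 9.81) = 38.23 m.
Total head at PZ-7: h = z + ψ = 905.34 + 38.23 = 943.57 m.
Total head at PZ-9: h = 946.34 m (water level in the piezometer is the total head).
Head difference: h(PZ-7) − h(PZ-9) = 943.57 − 946.34 = -2.77 m.
Hydraulic gradient: i = |Δh| / L = 2.77 / 1035.4 = 0.00268.

i ≈ 0.00268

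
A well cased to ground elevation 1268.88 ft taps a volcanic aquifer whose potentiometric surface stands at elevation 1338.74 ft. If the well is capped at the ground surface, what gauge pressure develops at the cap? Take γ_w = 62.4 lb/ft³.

P ≈ 30.3 psi

Head above the cap: Δh = 1338.74 − 1268.88 = 69.86 ft.
P = γΔh/144 = 62.4 × 69.86 / 144 = 30.3 psi.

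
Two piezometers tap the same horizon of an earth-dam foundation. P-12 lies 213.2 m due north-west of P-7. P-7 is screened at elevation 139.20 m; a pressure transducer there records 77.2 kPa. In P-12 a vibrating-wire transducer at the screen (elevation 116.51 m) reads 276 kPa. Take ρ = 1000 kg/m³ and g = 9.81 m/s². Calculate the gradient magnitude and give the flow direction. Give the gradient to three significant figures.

i ≈ 0.0114; groundwater flows toward the north-west

Pressure head at P-7: ψ = P/(ρg) = 77.2×1000 / (1000 × 9.81) = 7.87 m.
Total head at P-7: h = z + ψ = 139.20 + 7.87 = 147.07 m.
Pressure head at P-12: ψ = P/(ρg) = 276×1000 / (1000 × 9.81) = 28.13 m.
Total head at P-12: h = z + ψ = 116.51 + 28.13 = 144.64 m.
Head difference: h(P-7) − h(P-12) = 147.07 − 144.64 = 2.43 m.
Hydraulic gradient: i = |Δh| / L = 2.43 / 213.2 = 0.0114.
Flow is from higher to lower head: from P-7 toward P-12, i.e. toward the north-west.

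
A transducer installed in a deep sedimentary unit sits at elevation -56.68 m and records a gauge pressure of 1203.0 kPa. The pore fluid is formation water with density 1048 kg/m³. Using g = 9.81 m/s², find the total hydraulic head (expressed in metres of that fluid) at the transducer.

h ≈ 60.33 m

ψ = P/(ρg) = 1203.0×1000 / (1048 × 9.81) = 117.01 m.
h = z + ψ = -56.68 + 117.01 = 60.33 m.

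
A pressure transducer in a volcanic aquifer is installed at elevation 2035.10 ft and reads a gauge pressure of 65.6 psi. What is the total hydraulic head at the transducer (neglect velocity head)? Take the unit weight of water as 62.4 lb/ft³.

ψ = 144·P/γ = 144 × 65.6 / 62.4 = 151.38 ft.
h = z + ψ = 2035.10 + 151.38 = 2186.48 ft.

h ≈ 2186.48 ft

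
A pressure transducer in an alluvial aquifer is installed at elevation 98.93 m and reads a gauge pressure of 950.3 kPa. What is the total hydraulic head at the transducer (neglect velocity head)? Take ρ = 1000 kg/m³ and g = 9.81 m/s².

h ≈ 195.80 m

ψ = P/(ρg) = 950.3×1000 / (1000 × 9.81) = 96.87 m.
h = z + ψ = 98.93 + 96.87 = 195.80 m.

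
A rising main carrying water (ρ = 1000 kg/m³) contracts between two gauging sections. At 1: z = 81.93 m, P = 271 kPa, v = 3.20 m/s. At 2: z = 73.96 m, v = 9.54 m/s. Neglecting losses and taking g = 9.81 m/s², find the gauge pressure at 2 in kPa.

P₂ ≈ 309 kPa

Pressure head at 1: ψ₁ = P₁/(ρg) = 271×1000 / (1000 × 9.81) = 27.62 m.
Velocity heads: v₁²/2g = 3.20²/19.62 = 0.522 m; v₂²/2g = 9.54²/19.62 = 4.639 m.
Total head H = z₁ + ψ₁ + v₁²/2g = 81.93 + 27.62 + 0.522 = 110.07 m.
ψ₂ = H − z₂ − v₂²/2g = 110.07 − 73.96 − 4.639 = 31.47 m.
P₂ = ρgψ₂ = 1000 × 9.81 × 31.47 ≈ 309 kPa.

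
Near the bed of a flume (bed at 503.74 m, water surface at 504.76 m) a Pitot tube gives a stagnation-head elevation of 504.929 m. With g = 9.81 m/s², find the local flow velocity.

v ≈ 1.82 m/s

Near the bed, under hydrostatic conditions, the piezometric head (z + ψ) equals the free-surface elevation, 504.76 m.
Velocity head = total − piezometric = 504.929 − 504.76 = 0.169 m.
v = √(2g·h_v) = √(2 × 9.81 × 0.169) = 1.82 m/s.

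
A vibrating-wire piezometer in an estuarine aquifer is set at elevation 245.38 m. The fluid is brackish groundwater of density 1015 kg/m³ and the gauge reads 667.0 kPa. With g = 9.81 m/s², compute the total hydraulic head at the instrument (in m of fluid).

ψ = P/(ρg) = 667.0×1000 / (1015 × 9.81) = 66.99 m.
h = z + ψ = 245.38 + 66.99 = 312.37 m.

h ≈ 312.37 m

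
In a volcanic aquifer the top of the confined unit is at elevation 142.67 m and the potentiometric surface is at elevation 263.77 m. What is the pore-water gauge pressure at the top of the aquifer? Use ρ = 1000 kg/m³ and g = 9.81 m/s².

P ≈ 1190 kPa

Pressure head at the aquifer top: ψ = h − z = 263.77 − 142.67 = 121.10 m.
P = ρgψ = 1000 × 9.81 × 121.10 = 1187991 Pa ≈ 1190 kPa.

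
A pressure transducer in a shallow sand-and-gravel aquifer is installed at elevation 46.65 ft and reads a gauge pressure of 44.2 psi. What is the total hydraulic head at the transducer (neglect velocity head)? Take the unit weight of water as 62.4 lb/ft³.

ψ = 144·P/γ = 144 × 44.2 / 62.4 = 102.00 ft.
h = z + ψ = 46.65 + 102.00 = 148.65 ft.

h ≈ 148.65 ft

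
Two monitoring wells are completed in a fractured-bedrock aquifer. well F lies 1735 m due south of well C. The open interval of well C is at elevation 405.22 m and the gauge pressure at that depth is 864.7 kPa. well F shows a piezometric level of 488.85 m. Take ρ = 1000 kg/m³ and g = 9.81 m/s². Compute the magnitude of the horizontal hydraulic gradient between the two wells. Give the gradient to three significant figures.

Pressure head at well C: ψ = P/(ρg) = 864.7×1000 / (1000 × 9.81) = 88.14 m.
Total head at well C: h = z + ψ = 405.22 + 88.14 = 493.36 m.
Total head at well F: h = 488.85 m (water level in the piezometer is the total head).
Head difference: h(well C) − h(well F) = 493.36 − 488.85 = 4.51 m.
Hydraulic gradient: i = |Δh| / L = 4.51 / 1735 = 0.00260.

i ≈ 0.00260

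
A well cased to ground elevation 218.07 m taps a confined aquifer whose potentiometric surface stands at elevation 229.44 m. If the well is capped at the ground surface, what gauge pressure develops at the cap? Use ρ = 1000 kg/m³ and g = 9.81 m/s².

P ≈ 112 kPa

Head above the cap: Δh = 229.44 − 218.07 = 11.37 m.
P = ρgΔh = 1000 × 9.81 × 11.37 = 111540 Pa ≈ 112 kPa.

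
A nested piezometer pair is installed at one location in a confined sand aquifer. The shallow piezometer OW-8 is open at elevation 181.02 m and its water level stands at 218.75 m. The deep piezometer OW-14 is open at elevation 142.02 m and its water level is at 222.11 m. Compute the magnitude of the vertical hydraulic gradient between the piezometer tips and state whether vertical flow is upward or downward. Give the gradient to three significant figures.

|i_v| ≈ 0.0862; vertical flow is upward

Total head at OW-8: h = 218.75 m (water level in the standpipe).
Total head at OW-14: h = 222.11 m.
Δh = h(OW-8) − h(OW-14) = 218.75 − 222.11 = -3.36 m.
Vertical separation Δz = 181.02 − 142.02 = 39.00 m.
|i_v| = |Δh| / Δz = 3.36 / 39.00 = 0.0862.
Head is higher in the deep piezometer, so vertical flow is upward (discharge condition).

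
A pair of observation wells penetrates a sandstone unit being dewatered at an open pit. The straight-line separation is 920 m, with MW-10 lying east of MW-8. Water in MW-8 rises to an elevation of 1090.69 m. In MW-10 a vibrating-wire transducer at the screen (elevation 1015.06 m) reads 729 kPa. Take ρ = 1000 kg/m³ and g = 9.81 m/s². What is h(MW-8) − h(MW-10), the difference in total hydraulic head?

Δh ≈ 1.32 m

Total head at MW-8: h = 1090.69 m (water level in the piezometer is the total head).
Pressure head at MW-10: ψ = P/(ρg) = 729×1000 / (1000 × 9.81) = 74.31 m.
Total head at MW-10: h = z + ψ = 1015.06 + 74.31 = 1089.37 m.
Head difference: h(MW-8) − h(MW-10) = 1090.69 − 1089.37 = 1.32 m.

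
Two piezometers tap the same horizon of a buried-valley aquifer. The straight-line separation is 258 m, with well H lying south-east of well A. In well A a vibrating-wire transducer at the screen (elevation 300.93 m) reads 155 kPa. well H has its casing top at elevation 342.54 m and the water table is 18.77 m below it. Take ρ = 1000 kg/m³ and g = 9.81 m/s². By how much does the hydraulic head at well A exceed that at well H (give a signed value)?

Pressure head at well A: ψ = P/(ρg) = 155×1000 / (1000 × 9.81) = 15.80 m.
Total head at well A: h = z + ψ = 300.93 + 15.80 = 316.73 m.
Total head at well H: h = 342.54 − 18.77 = 323.77 m.
Head difference: h(well A) − h(well H) = 316.73 − 323.77 = -7.04 m.

Δh ≈ -7.04 m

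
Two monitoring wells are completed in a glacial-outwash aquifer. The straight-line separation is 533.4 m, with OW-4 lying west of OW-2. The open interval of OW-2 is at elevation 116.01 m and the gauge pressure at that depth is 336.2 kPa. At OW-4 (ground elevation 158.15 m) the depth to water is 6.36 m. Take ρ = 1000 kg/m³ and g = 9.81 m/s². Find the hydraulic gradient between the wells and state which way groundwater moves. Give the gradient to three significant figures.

i ≈ 0.00283; groundwater flows toward the east

Pressure head at OW-2: ψ = P/(ρg) = 336.2×1000 / (1000 × 9.81) = 34.27 m.
Total head at OW-2: h = z + ψ = 116.01 + 34.27 = 150.28 m.
Total head at OW-4: h = 158.15 − 6.36 = 151.79 m.
Head difference: h(OW-2) − h(OW-4) = 150.28 − 151.79 = -1.51 m.
Hydraulic gradient: i = |Δh| / L = 1.51 / 533.4 = 0.00283.
Flow is from higher to lower head: from OW-4 toward OW-2, i.e. toward the east.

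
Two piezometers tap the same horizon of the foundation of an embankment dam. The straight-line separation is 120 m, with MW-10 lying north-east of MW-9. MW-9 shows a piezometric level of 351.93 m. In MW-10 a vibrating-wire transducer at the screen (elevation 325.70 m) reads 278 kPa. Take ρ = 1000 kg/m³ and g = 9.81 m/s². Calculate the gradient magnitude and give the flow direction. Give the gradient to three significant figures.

Total head at MW-9: h = 351.93 m (water level in the piezometer is the total head).
Pressure head at MW-10: ψ = P/(ρg) = 278×1000 / (1000 × 9.81) = 28.34 m.
Total head at MW-10: h = z + ψ = 325.70 + 28.34 = 354.04 m.
Head difference: h(MW-9) − h(MW-10) = 351.93 − 354.04 = -2.11 m.
Hydraulic gradient: i = |Δh| / L = 2.11 / 120 = 0.0176.
Flow is from higher to lower head: from MW-10 toward MW-9, i.e. toward the south-west.

i ≈ 0.0176; groundwater flows toward the south-west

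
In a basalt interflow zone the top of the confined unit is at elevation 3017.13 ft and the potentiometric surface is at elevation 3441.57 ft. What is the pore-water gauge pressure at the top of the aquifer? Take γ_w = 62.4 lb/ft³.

P ≈ 184 psi

Pressure head at the aquifer top: ψ = h − z = 3441.57 − 3017.13 = 424.44 ft.
P = γψ/144 = 62.4 × 424.44 / 144 = 184 psi.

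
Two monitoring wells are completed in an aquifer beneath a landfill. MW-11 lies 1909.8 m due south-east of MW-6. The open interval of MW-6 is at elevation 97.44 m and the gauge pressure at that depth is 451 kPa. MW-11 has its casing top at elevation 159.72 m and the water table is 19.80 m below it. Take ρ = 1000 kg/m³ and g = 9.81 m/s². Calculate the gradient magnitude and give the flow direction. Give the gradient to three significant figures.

Pressure head at MW-6: ψ = P/(ρg) = 451×1000 / (1000 × 9.81) = 45.97 m.
Total head at MW-6: h = z + ψ = 97.44 + 45.97 = 143.41 m.
Total head at MW-11: h = 159.72 − 19.80 = 139.92 m.
Head difference: h(MW-6) − h(MW-11) = 143.41 − 139.92 = 3.49 m.
Hydraulic gradient: i = |Δh| / L = 3.49 / 1909.8 = 0.00183.
Flow is from higher to lower head: from MW-6 toward MW-11, i.e. toward the south-east.

i ≈ 0.00183; groundwater flows toward the south-east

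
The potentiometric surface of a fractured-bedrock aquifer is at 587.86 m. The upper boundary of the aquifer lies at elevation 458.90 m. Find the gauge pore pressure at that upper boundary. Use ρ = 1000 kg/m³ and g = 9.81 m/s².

P ≈ 1270 kPa

Pressure head at the aquifer top: ψ = h − z = 587.86 − 458.90 = 128.96 m.
P = ρgψ = 1000 × 9.81 × 128.96 = 1265098 Pa ≈ 1270 kPa.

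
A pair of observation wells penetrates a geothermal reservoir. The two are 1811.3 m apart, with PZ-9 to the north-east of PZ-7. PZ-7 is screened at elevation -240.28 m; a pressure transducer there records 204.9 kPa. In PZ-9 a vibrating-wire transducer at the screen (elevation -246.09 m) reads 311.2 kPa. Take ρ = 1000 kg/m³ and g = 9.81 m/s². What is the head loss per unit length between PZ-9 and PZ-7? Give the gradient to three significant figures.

Pressure head at PZ-7: ψ = P/(ρg) = 204.9×1000 / (1000 × 9.81) = 20.89 m.
Total head at PZ-7: h = z + ψ = -240.28 + 20.89 = -219.39 m.
Pressure head at PZ-9: ψ = P/(ρg) = 311.2×1000 / (1000 × 9.81) = 31.72 m.
Total head at PZ-9: h = z + ψ = -246.09 + 31.72 = -214.37 m.
Head difference: h(PZ-7) − h(PZ-9) = -219.39 − (-214.37) = -5.02 m.
Hydraulic gradient: i = |Δh| / L = 5.02 / 1811.3 = 0.00277.

i ≈ 0.00277 m/m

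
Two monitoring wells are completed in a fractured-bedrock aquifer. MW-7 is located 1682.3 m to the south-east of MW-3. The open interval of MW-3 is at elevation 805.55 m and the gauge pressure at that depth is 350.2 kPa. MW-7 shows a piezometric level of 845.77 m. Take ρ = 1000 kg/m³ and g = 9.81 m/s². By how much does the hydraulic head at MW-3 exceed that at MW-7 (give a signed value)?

Δh ≈ -4.52 m

Pressure head at MW-3: ψ = P/(ρg) = 350.2×1000 / (1000 × 9.81) = 35.70 m.
Total head at MW-3: h = z + ψ = 805.55 + 35.70 = 841.25 m.
Total head at MW-7: h = 845.77 m (water level in the piezometer is the total head).
Head difference: h(MW-3) − h(MW-7) = 841.25 − 845.77 = -4.52 m.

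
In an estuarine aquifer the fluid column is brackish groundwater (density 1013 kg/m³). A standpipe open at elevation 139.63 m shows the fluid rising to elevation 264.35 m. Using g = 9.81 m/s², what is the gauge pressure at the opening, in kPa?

P ≈ 1240 kPa

Pressure head ψ = h − z = 264.35 − 139.63 = 124.72 m.
P = ρgψ = 1013 × 9.81 × 124.72 = 1239409 Pa ≈ 1240 kPa.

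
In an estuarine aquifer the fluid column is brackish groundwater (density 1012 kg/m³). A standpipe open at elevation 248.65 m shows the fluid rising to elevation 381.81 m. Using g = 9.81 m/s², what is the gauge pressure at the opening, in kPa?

P ≈ 1320 kPa

Pressure head ψ = h − z = 381.81 − 248.65 = 133.16 m.
P = ρgψ = 1012 × 9.81 × 133.16 = 1321975 Pa ≈ 1320 kPa.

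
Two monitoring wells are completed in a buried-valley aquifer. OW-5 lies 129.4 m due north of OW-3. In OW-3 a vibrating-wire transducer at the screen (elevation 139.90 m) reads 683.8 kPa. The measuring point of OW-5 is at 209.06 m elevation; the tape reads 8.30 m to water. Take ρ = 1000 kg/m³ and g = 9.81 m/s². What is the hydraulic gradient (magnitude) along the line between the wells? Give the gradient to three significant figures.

i ≈ 0.0683

Pressure head at OW-3: ψ = P/(ρg) = 683.8×1000 / (1000 × 9.81) = 69.70 m.
Total head at OW-3: h = z + ψ = 139.90 + 69.70 = 209.60 m.
Total head at OW-5: h = 209.06 − 8.30 = 200.76 m.
Head difference: h(OW-3) − h(OW-5) = 209.60 − 200.76 = 8.84 m.
Hydraulic gradient: i = |Δh| / L = 8.84 / 129.4 = 0.0683.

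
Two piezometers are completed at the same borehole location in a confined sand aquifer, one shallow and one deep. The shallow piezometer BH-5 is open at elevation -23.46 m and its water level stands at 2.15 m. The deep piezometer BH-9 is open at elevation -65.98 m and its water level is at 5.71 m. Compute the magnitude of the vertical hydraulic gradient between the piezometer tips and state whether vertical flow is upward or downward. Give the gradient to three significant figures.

|i_v| ≈ 0.0837; vertical flow is upward

Total head at BH-5: h = 2.15 m (water level in the standpipe).
Total head at BH-9: h = 5.71 m.
Δh = h(BH-5) − h(BH-9) = 2.15 − 5.71 = -3.56 m.
Vertical separation Δz = -23.46 − (-65.98) = 42.52 m.
|i_v| = |Δh| / Δz = 3.56 / 42.52 = 0.0837.
Head is higher in the deep piezometer, so vertical flow is upward (discharge condition).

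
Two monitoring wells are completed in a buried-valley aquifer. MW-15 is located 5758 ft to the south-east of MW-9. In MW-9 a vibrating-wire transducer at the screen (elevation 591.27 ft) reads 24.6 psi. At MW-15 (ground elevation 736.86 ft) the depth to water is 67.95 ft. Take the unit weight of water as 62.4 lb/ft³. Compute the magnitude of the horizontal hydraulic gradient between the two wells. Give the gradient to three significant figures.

Pressure head at MW-9: ψ = 144·P/γ = 144 × 24.6 / 62.4 = 56.77 ft.
Total head at MW-9: h = z + ψ = 591.27 + 56.77 = 648.04 ft.
Total head at MW-15: h = 736.86 − 67.95 = 668.91 ft.
Head difference: h(MW-9) − h(MW-15) = 648.04 − 668.91 = -20.87 ft.
Hydraulic gradient: i = |Δh| / L = 20.87 / 5758 = 0.00362.

i ≈ 0.00362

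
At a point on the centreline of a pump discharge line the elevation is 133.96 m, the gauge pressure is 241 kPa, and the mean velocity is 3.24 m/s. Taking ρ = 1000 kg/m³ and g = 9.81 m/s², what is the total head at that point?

Pressure head ψ = P/(ρg) = 241×1000 / (1000 × 9.81) = 24.57 m.
Velocity head = v²/(2g) = 3.24² / (2 × 9.81) = 0.535 m.
h = z + ψ + v²/(2g) = 133.96 + 24.57 + 0.535 = 159.06 m.

h ≈ 159.06 m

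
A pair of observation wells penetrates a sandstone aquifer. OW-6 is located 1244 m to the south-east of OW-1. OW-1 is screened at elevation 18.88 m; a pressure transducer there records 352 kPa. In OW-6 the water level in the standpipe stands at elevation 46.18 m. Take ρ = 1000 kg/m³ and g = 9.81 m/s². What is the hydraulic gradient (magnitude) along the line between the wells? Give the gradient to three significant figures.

Pressure head at OW-1: ψ = P/(ρg) = 352×1000 / (1000 × 9.81) = 35.88 m.
Total head at OW-1: h = z + ψ = 18.88 + 35.88 = 54.76 m.
Total head at OW-6: h = 46.18 m (water level in the piezometer is the total head).
Head difference: h(OW-1) − h(OW-6) = 54.76 − 46.18 = 8.58 m.
Hydraulic gradient: i = |Δh| / L = 8.58 / 1244 = 0.00690.

i ≈ 0.00690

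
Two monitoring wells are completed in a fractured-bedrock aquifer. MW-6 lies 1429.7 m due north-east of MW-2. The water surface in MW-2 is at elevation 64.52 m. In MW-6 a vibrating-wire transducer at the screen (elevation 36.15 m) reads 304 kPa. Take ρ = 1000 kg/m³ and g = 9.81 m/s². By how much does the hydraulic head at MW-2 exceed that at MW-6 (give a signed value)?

Total head at MW-2: h = 64.52 m (water level in the piezometer is the total head).
Pressure head at MW-6: ψ = P/(ρg) = 304×1000 / (1000 × 9.81) = 30.99 m.
Total head at MW-6: h = z + ψ = 36.15 + 30.99 = 67.14 m.
Head difference: h(MW-2) − h(MW-6) = 64.52 − 67.14 = -2.62 m.

Δh ≈ -2.62 m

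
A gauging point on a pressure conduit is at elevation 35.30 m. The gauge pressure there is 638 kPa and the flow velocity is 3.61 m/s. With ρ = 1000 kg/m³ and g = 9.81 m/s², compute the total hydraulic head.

h ≈ 101.00 m

Pressure head ψ = P/(ρg) = 638×1000 / (1000 × 9.81) = 65.04 m.
Velocity head = v²/(2g) = 3.61² / (2 × 9.81) = 0.664 m.
h = z + ψ + v²/(2g) = 35.30 + 65.04 + 0.664 = 101.00 m.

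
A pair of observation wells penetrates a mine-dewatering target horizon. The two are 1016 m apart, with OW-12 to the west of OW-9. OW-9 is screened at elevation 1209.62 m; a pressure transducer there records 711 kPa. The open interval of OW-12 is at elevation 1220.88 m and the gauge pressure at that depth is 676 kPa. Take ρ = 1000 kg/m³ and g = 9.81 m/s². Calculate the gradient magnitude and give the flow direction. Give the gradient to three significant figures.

Pressure head at OW-9: ψ = P/(ρg) = 711×1000 / (1000 × 9.81) = 72.48 m.
Total head at OW-9: h = z + ψ = 1209.62 + 72.48 = 1282.10 m.
Pressure head at OW-12: ψ = P/(ρg) = 676×1000 / (1000 × 9.81) = 68.91 m.
Total head at OW-12: h = z + ψ = 1220.88 + 68.91 = 1289.79 m.
Head difference: h(OW-9) − h(OW-12) = 1282.10 − 1289.79 = -7.69 m.
Hydraulic gradient: i = |Δh| / L = 7.69 / 1016 = 0.00757.
Flow is from higher to lower head: from OW-12 toward OW-9, i.e. toward the east.

i ≈ 0.00757; groundwater flows toward the east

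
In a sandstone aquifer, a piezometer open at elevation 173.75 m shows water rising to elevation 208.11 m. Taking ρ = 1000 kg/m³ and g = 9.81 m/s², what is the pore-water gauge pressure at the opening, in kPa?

P ≈ 337 kPa

Pressure head ψ = h − z = 208.11 − 173.75 = 34.36 m.
P = ρgψ = 1000 × 9.81 × 34.36 = 337072 Pa ≈ 337 kPa.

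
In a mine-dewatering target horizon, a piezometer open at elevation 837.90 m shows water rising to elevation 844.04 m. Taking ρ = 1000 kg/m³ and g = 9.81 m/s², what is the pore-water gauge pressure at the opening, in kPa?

P ≈ 60.2 kPa

Pressure head ψ = h − z = 844.04 − 837.90 = 6.14 m.
P = ρgψ = 1000 × 9.81 × 6.14 = 60233 Pa ≈ 60.2 kPa.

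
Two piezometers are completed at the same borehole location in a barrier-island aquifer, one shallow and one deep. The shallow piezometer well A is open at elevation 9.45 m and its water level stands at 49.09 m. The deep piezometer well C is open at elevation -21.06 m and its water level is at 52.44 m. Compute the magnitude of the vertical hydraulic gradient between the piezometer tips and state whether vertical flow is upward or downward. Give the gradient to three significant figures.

Total head at well A: h = 49.09 m (water level in the standpipe).
Total head at well C: h = 52.44 m.
Δh = h(well A) − h(well C) = 49.09 − 52.44 = -3.35 m.
Vertical separation Δz = 9.45 − (-21.06) = 30.51 m.
|i_v| = |Δh| / Δz = 3.35 / 30.51 = 0.110.
Head is higher in the deep piezometer, so vertical flow is upward (discharge condition).

|i_v| ≈ 0.110; vertical flow is upward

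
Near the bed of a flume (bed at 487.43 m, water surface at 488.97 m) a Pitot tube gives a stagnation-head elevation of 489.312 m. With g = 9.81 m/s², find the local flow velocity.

Near the bed, under hydrostatic conditions, the piezometric head (z + ψ) equals the free-surface elevation, 488.97 m.
Velocity head = total − piezometric = 489.312 − 488.97 = 0.342 m.
v = √(2g·h_v) = √(2 × 9.81 × 0.342) = 2.59 m/s.

v ≈ 2.59 m/s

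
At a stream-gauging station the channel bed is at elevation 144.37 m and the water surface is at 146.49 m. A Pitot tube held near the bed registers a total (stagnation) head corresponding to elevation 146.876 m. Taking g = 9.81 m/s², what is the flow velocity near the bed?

v ≈ 2.75 m/s

Near the bed, under hydrostatic conditions, the piezometric head (z + ψ) equals the free-surface elevation, 146.49 m.
Velocity head = total − piezometric = 146.876 − 146.49 = 0.386 m.
v = √(2g·h_v) = √(2 × 9.81 × 0.386) = 2.75 m/s.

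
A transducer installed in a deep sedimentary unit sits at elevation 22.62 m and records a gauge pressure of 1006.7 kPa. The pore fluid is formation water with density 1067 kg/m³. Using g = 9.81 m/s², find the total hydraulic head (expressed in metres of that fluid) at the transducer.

h ≈ 118.80 m

ψ = P/(ρg) = 1006.7×1000 / (1067 × 9.81) = 96.18 m.
h = z + ψ = 22.62 + 96.18 = 118.80 m.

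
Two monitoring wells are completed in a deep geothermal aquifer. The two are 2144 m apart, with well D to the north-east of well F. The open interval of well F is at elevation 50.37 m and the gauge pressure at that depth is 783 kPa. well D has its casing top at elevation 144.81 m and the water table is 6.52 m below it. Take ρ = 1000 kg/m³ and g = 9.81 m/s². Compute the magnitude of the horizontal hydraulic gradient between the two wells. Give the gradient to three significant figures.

i ≈ 0.00378

Pressure head at well F: ψ = P/(ρg) = 783×1000 / (1000 × 9.81) = 79.82 m.
Total head at well F: h = z + ψ = 50.37 + 79.82 = 130.19 m.
Total head at well D: h = 144.81 − 6.52 = 138.29 m.
Head difference: h(well F) − h(well D) = 130.19 − 138.29 = -8.10 m.
Hydraulic gradient: i = |Δh| / L = 8.10 / 2144 = 0.00378.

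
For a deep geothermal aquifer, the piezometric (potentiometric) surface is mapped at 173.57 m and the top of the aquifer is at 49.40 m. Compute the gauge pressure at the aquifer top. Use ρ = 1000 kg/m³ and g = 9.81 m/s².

P ≈ 1220 kPa

Pressure head at the aquifer top: ψ = h − z = 173.57 − 49.40 = 124.17 m.
P = ρgψ = 1000 × 9.81 × 124.17 = 1218108 Pa ≈ 1220 kPa.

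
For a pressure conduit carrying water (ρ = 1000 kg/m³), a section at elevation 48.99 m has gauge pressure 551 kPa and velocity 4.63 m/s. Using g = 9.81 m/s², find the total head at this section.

h ≈ 106.25 m

Pressure head ψ = P/(ρg) = 551×1000 / (1000 × 9.81) = 56.17 m.
Velocity head = v²/(2g) = 4.63² / (2 × 9.81) = 1.093 m.
h = z + ψ + v²/(2g) = 48.99 + 56.17 + 1.093 = 106.25 m.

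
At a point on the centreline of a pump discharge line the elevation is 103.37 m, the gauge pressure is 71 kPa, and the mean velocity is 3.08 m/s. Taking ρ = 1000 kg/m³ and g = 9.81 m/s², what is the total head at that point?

Pressure head ψ = P/(ρg) = 71×1000 / (1000 × 9.81) = 7.24 m.
Velocity head = v²/(2g) = 3.08² / (2 × 9.81) = 0.484 m.
h = z + ψ + v²/(2g) = 103.37 + 7.24 + 0.484 = 111.09 m.

h ≈ 111.09 m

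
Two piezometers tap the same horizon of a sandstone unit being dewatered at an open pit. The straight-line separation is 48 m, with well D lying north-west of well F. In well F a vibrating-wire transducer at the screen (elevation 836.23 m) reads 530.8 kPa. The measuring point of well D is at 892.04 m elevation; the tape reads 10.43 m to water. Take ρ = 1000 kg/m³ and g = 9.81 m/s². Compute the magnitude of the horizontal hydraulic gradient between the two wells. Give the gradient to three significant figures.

i ≈ 0.182

Pressure head at well F: ψ = P/(ρg) = 530.8×1000 / (1000 × 9.81) = 54.11 m.
Total head at well F: h = z + ψ = 836.23 + 54.11 = 890.34 m.
Total head at well D: h = 892.04 − 10.43 = 881.61 m.
Head difference: h(well F) − h(well D) = 890.34 − 881.61 = 8.73 m.
Hydraulic gradient: i = |Δh| / L = 8.73 / 48 = 0.182.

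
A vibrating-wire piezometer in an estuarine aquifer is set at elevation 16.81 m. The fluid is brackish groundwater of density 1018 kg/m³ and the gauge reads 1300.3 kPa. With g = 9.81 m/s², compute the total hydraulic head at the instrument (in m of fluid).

h ≈ 147.01 m

ψ = P/(ρg) = 1300.3×1000 / (1018 × 9.81) = 130.20 m.
h = z + ψ = 16.81 + 130.20 = 147.01 m.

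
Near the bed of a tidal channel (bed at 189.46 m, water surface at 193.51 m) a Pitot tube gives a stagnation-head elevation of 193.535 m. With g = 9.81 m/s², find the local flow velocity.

Near the bed, under hydrostatic conditions, the piezometric head (z + ψ) equals the free-surface elevation, 193.51 m.
Velocity head = total − piezometric = 193.535 − 193.51 = 0.025 m.
v = √(2g·h_v) = √(2 × 9.81 × 0.025) = 0.700 m/s.

v ≈ 0.700 m/s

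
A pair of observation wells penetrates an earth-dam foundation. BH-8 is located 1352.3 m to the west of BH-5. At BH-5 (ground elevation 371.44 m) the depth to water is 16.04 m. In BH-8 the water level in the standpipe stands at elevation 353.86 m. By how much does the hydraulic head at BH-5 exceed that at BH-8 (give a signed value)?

Δh ≈ 1.54 m

Total head at BH-5: h = 371.44 − 16.04 = 355.40 m.
Total head at BH-8: h = 353.86 m (water level in the piezometer is the total head).
Head difference: h(BH-5) − h(BH-8) = 355.40 − 353.86 = 1.54 m.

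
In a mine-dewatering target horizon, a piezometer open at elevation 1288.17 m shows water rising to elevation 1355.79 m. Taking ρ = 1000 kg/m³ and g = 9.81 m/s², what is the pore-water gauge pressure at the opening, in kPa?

P ≈ 663 kPa

Pressure head ψ = h − z = 1355.79 − 1288.17 = 67.62 m.
P = ρgψ = 1000 × 9.81 × 67.62 = 663352 Pa ≈ 663 kPa.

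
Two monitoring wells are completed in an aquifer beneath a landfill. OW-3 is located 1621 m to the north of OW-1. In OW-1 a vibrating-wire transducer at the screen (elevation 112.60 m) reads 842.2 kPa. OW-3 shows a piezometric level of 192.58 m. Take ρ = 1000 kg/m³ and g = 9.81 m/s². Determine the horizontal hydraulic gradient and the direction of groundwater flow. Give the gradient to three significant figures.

Pressure head at OW-1: ψ = P/(ρg) = 842.2×1000 / (1000 × 9.81) = 85.85 m.
Total head at OW-1: h = z + ψ = 112.60 + 85.85 = 198.45 m.
Total head at OW-3: h = 192.58 m (water level in the piezometer is the total head).
Head difference: h(OW-1) − h(OW-3) = 198.45 − 192.58 = 5.87 m.
Hydraulic gradient: i = |Δh| / L = 5.87 / 1621 = 0.00362.
Flow is from higher to lower head: from OW-1 toward OW-3, i.e. toward the north.

i ≈ 0.00362; groundwater flows toward the north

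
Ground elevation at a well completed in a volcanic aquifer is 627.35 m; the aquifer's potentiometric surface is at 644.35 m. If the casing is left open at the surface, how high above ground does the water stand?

Water rises to the potentiometric surface, so the rise above ground = 644.35 − 627.35 = 17.00 m.

≈ 17.00 m above ground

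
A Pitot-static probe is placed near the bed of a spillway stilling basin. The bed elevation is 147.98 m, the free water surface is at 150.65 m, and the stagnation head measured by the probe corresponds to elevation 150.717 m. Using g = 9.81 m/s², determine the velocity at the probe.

Near the bed, under hydrostatic conditions, the piezometric head (z + ψ) equals the free-surface elevation, 150.65 m.
Velocity head = total − piezometric = 150.717 − 150.65 = 0.067 m.
v = √(2g·h_v) = √(2 × 9.81 × 0.067) = 1.15 m/s.

v ≈ 1.15 m/s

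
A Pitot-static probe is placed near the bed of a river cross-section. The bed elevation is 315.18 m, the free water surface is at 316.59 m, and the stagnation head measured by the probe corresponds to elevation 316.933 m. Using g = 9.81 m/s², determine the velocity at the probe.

v ≈ 2.59 m/s

Near the bed, under hydrostatic conditions, the piezometric head (z + ψ) equals the free-surface elevation, 316.59 m.
Velocity head = total − piezometric = 316.933 − 316.59 = 0.343 m.
v = √(2g·h_v) = √(2 × 9.81 × 0.343) = 2.59 m/s.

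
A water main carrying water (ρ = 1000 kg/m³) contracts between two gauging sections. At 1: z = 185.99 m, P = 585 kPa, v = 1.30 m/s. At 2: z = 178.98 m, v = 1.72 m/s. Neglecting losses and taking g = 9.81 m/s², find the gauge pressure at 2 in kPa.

Pressure head at 1: ψ₁ = P₁/(ρg) = 585×1000 / (1000 × 9.81) = 59.63 m.
Velocity heads: v₁²/2g = 1.30²/19.62 = 0.086 m; v₂²/2g = 1.72²/19.62 = 0.151 m.
Total head H = z₁ + ψ₁ + v₁²/2g = 185.99 + 59.63 + 0.086 = 245.71 m.
ψ₂ = H − z₂ − v₂²/2g = 245.71 − 178.98 − 0.151 = 66.58 m.
P₂ = ρgψ₂ = 1000 × 9.81 × 66.58 ≈ 653 kPa.

P₂ ≈ 653 kPa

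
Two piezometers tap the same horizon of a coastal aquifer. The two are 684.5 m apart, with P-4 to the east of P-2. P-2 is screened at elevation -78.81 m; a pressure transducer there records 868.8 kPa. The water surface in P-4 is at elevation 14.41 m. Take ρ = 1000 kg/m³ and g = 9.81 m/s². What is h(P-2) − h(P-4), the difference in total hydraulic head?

Pressure head at P-2: ψ = P/(ρg) = 868.8×1000 / (1000 × 9.81) = 88.56 m.
Total head at P-2: h = z + ψ = -78.81 + 88.56 = 9.75 m.
Total head at P-4: h = 14.41 m (water level in the piezometer is the total head).
Head difference: h(P-2) − h(P-4) = 9.75 − 14.41 = -4.66 m.

Δh ≈ -4.66 m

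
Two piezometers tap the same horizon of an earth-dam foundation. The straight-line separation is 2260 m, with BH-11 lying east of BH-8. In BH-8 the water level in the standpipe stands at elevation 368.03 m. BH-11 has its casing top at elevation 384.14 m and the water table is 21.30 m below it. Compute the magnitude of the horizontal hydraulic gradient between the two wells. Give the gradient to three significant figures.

Total head at BH-8: h = 368.03 m (water level in the piezometer is the total head).
Total head at BH-11: h = 384.14 − 21.30 = 362.84 m.
Head difference: h(BH-8) − h(BH-11) = 368.03 − 362.84 = 5.19 m.
Hydraulic gradient: i = |Δh| / L = 5.19 / 2260 = 0.00230.

i ≈ 0.00230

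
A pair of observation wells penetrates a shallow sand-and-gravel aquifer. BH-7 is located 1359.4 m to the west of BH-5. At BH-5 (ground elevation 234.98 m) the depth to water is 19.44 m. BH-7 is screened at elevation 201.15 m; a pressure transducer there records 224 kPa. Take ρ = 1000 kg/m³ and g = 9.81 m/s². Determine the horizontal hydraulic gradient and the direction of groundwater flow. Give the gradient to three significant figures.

i ≈ 0.00621; groundwater flows toward the east

Total head at BH-5: h = 234.98 − 19.44 = 215.54 m.
Pressure head at BH-7: ψ = P/(ρg) = 224×1000 / (1000 × 9.81) = 22.83 m.
Total head at BH-7: h = z + ψ = 201.15 + 22.83 = 223.98 m.
Head difference: h(BH-5) − h(BH-7) = 215.54 − 223.98 = -8.44 m.
Hydraulic gradient: i = |Δh| / L = 8.44 / 1359.4 = 0.00621.
Flow is from higher to lower head: from BH-7 toward BH-5, i.e. toward the east.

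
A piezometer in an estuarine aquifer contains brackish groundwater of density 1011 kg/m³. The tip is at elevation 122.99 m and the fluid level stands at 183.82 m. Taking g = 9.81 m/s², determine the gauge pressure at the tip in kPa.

P ≈ 603 kPa

Pressure head ψ = h − z = 183.82 − 122.99 = 60.83 m.
P = ρgψ = 1011 × 9.81 × 60.83 = 603306 Pa ≈ 603 kPa.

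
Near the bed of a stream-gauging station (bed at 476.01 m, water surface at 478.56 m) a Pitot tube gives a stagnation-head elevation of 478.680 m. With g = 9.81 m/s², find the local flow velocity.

v ≈ 1.53 m/s

Near the bed, under hydrostatic conditions, the piezometric head (z + ψ) equals the free-surface elevation, 478.56 m.
Velocity head = total − piezometric = 478.680 − 478.56 = 0.120 m.
v = √(2g·h_v) = √(2 × 9.81 × 0.120) = 1.53 m/s.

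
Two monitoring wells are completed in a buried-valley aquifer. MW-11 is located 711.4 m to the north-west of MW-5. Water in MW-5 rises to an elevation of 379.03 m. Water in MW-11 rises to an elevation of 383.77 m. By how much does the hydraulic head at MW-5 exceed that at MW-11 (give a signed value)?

Total head at MW-5: h = 379.03 m (water level in the piezometer is the total head).
Total head at MW-11: h = 383.77 m (water level in the piezometer is the total head).
Head difference: h(MW-5) − h(MW-11) = 379.03 − 383.77 = -4.74 m.

Δh ≈ -4.74 m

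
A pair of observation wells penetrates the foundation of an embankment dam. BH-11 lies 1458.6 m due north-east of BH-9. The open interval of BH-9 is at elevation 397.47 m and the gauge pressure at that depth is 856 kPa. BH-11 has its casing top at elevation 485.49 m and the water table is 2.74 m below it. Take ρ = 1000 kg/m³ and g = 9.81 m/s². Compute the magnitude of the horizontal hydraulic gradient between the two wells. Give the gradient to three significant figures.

i ≈ 0.00136

Pressure head at BH-9: ψ = P/(ρg) = 856×1000 / (1000 × 9.81) = 87.26 m.
Total head at BH-9: h = z + ψ = 397.47 + 87.26 = 484.73 m.
Total head at BH-11: h = 485.49 − 2.74 = 482.75 m.
Head difference: h(BH-9) − h(BH-11) = 484.73 − 482.75 = 1.98 m.
Hydraulic gradient: i = |Δh| / L = 1.98 / 1458.6 = 0.00136.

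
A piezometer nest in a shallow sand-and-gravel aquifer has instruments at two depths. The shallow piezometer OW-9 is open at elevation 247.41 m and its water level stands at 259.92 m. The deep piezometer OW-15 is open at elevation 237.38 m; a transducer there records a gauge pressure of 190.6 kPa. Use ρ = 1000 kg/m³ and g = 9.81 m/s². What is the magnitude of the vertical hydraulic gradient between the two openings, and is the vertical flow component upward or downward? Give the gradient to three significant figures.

Total head at OW-9: h = 259.92 m (water level in the standpipe).
Pressure head at OW-15: ψ = P/(ρg) = 190.6×1000 / (1000 × 9.81) = 19.43 m.
Total head at OW-15: h = z + ψ = 237.38 + 19.43 = 256.81 m.
Δh = h(OW-9) − h(OW-15) = 259.92 − 256.81 = 3.11 m.
Vertical separation Δz = 247.41 − 237.38 = 10.03 m.
|i_v| = |Δh| / Δz = 3.11 / 10.03 = 0.310.
Head is higher in the shallow piezometer, so vertical flow is downward (recharge condition).

|i_v| ≈ 0.310; vertical flow is downward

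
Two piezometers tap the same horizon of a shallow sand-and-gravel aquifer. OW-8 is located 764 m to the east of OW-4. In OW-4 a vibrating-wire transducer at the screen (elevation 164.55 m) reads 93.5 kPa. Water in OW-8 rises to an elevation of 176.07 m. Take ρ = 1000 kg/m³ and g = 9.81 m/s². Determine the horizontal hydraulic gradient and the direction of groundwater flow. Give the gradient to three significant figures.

i ≈ 0.00260; groundwater flows toward the west

Pressure head at OW-4: ψ = P/(ρg) = 93.5×1000 / (1000 × 9.81) = 9.53 m.
Total head at OW-4: h = z + ψ = 164.55 + 9.53 = 174.08 m.
Total head at OW-8: h = 176.07 m (water level in the piezometer is the total head).
Head difference: h(OW-4) − h(OW-8) = 174.08 − 176.07 = -1.99 m.
Hydraulic gradient: i = |Δh| / L = 1.99 / 764 = 0.00260.
Flow is from higher to lower head: from OW-8 toward OW-4, i.e. toward the west.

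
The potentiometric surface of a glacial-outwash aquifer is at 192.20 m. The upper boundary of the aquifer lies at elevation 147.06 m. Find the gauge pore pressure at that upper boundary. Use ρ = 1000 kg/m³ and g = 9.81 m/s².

Pressure head at the aquifer top: ψ = h − z = 192.20 − 147.06 = 45.14 m.
P = ρgψ = 1000 × 9.81 × 45.14 = 442823 Pa ≈ 443 kPa.

P ≈ 443 kPa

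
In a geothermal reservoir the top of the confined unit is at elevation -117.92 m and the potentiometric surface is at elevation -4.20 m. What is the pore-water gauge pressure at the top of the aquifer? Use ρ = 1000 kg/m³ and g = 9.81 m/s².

P ≈ 1120 kPa

Pressure head at the aquifer top: ψ = h − z = -4.20 − (-117.92) = 113.72 m.
P = ρgψ = 1000 × 9.81 × 113.72 = 1115593 Pa ≈ 1120 kPa.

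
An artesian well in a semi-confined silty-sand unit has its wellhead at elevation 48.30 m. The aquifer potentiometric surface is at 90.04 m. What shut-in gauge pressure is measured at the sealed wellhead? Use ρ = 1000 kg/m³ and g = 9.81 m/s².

Head above the cap: Δh = 90.04 − 48.30 = 41.74 m.
P = ρgΔh = 1000 × 9.81 × 41.74 = 409469 Pa ≈ 409 kPa.

P ≈ 409 kPa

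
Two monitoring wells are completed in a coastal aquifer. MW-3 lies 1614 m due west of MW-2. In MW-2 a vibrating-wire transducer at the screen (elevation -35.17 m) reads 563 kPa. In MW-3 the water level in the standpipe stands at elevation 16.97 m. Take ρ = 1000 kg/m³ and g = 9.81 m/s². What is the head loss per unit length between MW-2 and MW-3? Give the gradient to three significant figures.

Pressure head at MW-2: ψ = P/(ρg) = 563×1000 / (1000 × 9.81) = 57.39 m.
Total head at MW-2: h = z + ψ = -35.17 + 57.39 = 22.22 m.
Total head at MW-3: h = 16.97 m (water level in the piezometer is the total head).
Head difference: h(MW-2) − h(MW-3) = 22.22 − 16.97 = 5.25 m.
Hydraulic gradient: i = |Δh| / L = 5.25 / 1614 = 0.00325.

i ≈ 0.00325 m/m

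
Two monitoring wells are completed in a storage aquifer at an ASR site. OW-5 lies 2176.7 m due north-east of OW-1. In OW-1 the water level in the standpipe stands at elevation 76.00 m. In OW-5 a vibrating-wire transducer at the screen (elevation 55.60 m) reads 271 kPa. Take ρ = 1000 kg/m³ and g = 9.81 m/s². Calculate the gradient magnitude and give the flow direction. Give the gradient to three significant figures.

Total head at OW-1: h = 76.00 m (water level in the piezometer is the total head).
Pressure head at OW-5: ψ = P/(ρg) = 271×1000 / (1000 × 9.81) = 27.62 m.
Total head at OW-5: h = z + ψ = 55.60 + 27.62 = 83.22 m.
Head difference: h(OW-1) − h(OW-5) = 76.00 − 83.22 = -7.22 m.
Hydraulic gradient: i = |Δh| / L = 7.22 / 2176.7 = 0.00332.
Flow is from higher to lower head: from OW-5 toward OW-1, i.e. toward the south-west.

i ≈ 0.00332; groundwater flows toward the south-west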